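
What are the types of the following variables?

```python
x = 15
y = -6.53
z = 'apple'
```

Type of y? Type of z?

y is float; z is str

float, str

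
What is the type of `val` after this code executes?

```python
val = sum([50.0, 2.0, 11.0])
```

sum() of floats returns float

float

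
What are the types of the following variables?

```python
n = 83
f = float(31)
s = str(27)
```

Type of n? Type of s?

n is int; s is str

int, str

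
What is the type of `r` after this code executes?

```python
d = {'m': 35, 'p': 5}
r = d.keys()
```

.keys() returns a dict_keys view object

dict_keys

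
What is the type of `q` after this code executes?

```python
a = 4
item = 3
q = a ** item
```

int ** positive int returns int (4 ** 3 = 64)

int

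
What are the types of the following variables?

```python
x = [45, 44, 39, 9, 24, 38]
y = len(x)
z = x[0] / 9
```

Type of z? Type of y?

int / int returns float; len() returns int

float, int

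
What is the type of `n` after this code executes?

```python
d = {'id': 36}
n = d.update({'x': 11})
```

dict.update() returns None

NoneType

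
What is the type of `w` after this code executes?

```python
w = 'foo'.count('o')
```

str.count() returns int

int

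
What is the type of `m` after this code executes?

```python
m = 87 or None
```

'or' returns first truthy value (87, int)

int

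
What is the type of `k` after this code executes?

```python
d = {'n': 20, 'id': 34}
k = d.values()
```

.values() returns a dict_values view object

dict_values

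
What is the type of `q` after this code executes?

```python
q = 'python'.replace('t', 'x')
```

str.replace() returns str

str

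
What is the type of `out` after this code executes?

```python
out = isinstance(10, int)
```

isinstance() returns bool

bool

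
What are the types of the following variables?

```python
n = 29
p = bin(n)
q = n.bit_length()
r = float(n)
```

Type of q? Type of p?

int.bit_length() returns int; bin() returns str

int, str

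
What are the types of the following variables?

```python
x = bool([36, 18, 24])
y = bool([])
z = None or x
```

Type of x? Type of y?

bool() returns bool; bool() returns bool

bool, bool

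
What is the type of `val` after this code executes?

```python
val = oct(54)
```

oct() returns str representation

str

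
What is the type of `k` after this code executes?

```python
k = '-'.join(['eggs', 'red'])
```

str.join() returns str

str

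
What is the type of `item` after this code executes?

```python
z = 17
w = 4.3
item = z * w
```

int * float returns float (17 * 4.3 = 73.1)

float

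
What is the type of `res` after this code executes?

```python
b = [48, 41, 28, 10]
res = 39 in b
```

'in' operator returns bool

bool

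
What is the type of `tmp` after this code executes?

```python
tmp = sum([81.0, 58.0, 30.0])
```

sum() of floats returns float

float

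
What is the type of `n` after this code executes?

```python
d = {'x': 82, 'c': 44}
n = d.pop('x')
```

dict.pop() returns the value (int)

int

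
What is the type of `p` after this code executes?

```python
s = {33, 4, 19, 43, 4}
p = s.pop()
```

Popping from a set of ints returns int

int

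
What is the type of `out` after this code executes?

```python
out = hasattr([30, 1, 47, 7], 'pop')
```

hasattr() returns bool

bool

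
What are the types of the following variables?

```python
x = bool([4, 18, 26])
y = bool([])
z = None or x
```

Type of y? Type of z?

bool() returns bool; None or <bool> returns the bool

bool, bool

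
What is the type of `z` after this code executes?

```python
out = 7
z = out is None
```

'is' comparison returns bool

bool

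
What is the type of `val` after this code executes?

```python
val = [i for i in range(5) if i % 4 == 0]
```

A list comprehension [...] produces a list

list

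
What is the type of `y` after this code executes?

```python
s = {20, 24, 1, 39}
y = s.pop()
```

Popping from a set of ints returns int

int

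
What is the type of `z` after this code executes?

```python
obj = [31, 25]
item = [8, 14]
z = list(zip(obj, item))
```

list(zip(...)) returns a list of tuples

list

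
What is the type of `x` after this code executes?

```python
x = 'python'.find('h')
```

str.find() returns int (index, or -1)

int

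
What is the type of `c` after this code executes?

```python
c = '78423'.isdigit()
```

str.isdigit() returns bool

bool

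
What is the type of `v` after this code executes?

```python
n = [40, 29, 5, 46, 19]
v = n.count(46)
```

list.count() returns int

int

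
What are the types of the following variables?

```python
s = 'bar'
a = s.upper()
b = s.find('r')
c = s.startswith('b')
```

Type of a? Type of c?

str.upper() returns str; str.startswith() returns bool

str, bool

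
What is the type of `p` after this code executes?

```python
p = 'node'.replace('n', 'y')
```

str.replace() returns str

str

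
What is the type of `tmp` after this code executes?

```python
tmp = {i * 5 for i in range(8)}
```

A set comprehension {expr for x in iterable} produces a set

set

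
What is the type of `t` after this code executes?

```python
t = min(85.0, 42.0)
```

min() of floats returns float

float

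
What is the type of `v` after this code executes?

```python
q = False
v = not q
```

'not' always returns bool

bool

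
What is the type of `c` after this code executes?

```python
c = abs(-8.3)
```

abs() of float returns float

float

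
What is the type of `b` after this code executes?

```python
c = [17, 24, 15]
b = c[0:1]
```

Slicing a list always returns a list

list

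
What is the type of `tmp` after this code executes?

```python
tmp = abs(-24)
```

abs() of int returns int

int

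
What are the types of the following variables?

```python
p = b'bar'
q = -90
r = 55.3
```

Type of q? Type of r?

q is int; r is float

int, float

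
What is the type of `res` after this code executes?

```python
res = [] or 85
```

'or' returns first truthy value (85, which is int)

int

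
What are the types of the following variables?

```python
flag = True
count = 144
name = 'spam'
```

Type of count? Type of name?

count is int; name is str

int, str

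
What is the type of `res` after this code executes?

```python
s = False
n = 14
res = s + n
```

bool + int returns int (False is 0, so 0 + 14 = 14)

int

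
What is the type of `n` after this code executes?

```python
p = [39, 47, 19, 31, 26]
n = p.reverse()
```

list.reverse() returns None

NoneType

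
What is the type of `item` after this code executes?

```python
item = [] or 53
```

'or' returns first truthy value (53, which is int)

int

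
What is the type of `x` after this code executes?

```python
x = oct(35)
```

oct() returns str representation

str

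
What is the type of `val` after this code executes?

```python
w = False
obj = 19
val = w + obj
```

bool + int returns int (False is 0, so 0 + 19 = 19)

int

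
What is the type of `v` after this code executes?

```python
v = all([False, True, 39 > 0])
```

all() returns bool

bool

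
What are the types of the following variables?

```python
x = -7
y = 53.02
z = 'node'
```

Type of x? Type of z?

x is int; z is str

int, str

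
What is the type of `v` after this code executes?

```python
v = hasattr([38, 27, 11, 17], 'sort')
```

hasattr() returns bool

bool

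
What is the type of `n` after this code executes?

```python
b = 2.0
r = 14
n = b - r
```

float - int returns float (2.0 - 14 = -12.0)

float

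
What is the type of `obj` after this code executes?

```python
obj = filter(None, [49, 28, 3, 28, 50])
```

filter() returns a filter iterator object

filter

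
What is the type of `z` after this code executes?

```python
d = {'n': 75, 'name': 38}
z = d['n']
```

Accessing dict[str, int] with key 'n' returns int value 75

int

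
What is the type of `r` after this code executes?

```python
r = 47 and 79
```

'and' returns the last value when all truthy (79, which is int)

int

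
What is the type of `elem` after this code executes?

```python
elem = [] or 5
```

'or' returns first truthy value (5, which is int)

int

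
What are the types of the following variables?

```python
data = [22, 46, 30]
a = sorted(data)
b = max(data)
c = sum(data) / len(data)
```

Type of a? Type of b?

sorted() returns list; max of ints returns int

list, int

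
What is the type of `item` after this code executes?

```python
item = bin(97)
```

bin() returns str representation

str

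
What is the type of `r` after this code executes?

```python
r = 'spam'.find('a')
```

str.find() returns int (index, or -1)

int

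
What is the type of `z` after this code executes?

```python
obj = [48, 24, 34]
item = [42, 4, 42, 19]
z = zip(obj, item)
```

zip() returns a zip iterator object

zip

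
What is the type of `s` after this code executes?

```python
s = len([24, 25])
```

len() always returns int

int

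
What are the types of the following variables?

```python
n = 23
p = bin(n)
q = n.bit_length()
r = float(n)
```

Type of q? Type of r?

int.bit_length() returns int; float() returns float

int, float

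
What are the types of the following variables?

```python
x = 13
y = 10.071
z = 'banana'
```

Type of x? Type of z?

x is int; z is str

int, str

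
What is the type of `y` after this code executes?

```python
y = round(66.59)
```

round() with no ndigits arg returns int

int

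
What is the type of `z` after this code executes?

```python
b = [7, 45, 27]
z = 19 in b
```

'in' operator returns bool

bool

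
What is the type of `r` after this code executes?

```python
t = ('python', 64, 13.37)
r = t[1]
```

Index 1 of tuple is 64 which is int

int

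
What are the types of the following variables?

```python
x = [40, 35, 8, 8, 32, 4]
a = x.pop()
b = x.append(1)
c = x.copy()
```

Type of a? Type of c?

list.pop() returns the element (int); list.copy() returns list

int, list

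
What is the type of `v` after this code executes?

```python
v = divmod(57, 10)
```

divmod() returns a tuple (quotient, remainder)

tuple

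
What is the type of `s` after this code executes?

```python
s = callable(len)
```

callable() returns bool

bool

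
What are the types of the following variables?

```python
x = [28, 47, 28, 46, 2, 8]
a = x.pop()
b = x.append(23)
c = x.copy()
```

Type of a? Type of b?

list.pop() returns the element (int); list.append() returns None

int, NoneType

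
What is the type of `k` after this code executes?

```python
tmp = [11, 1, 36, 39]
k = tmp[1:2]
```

Slicing a list always returns a list

list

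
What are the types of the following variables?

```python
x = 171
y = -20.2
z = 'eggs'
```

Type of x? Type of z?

x is int; z is str

int, str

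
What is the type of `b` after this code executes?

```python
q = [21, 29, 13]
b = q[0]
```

Indexing a list of ints returns int (q[0] = 21)

int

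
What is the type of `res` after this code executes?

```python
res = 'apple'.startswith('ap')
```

str.startswith() returns bool

bool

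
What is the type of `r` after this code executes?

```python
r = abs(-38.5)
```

abs() of float returns float

float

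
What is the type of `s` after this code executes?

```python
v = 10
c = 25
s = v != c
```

Comparison operators return bool

bool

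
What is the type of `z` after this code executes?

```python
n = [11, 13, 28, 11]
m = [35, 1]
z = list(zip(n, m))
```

list(zip(...)) returns a list of tuples

list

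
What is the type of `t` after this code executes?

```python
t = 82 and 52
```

'and' returns the last value when all truthy (52, which is int)

int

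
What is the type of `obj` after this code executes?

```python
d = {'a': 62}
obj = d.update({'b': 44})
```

dict.update() returns None

NoneType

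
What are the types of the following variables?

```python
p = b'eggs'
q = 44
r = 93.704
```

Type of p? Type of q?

p is bytes; q is int

bytes, int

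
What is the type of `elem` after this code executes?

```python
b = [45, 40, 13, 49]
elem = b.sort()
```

list.sort() returns None (sorts in place)

NoneType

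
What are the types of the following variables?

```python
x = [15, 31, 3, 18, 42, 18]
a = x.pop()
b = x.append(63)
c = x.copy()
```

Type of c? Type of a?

list.copy() returns list; list.pop() returns the element (int)

list, int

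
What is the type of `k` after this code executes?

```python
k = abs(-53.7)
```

abs() of float returns float

float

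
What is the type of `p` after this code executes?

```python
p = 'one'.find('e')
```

str.find() returns int (index, or -1)

int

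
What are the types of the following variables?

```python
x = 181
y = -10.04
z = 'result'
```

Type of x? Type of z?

x is int; z is str

int, str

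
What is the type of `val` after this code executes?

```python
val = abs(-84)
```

abs() of int returns int

int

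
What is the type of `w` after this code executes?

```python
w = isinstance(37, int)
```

isinstance() returns bool

bool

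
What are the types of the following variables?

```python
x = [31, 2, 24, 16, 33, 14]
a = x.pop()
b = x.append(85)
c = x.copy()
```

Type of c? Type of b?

list.copy() returns list; list.append() returns None

list, NoneType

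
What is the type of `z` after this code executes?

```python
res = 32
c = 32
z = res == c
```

Equality comparison returns bool

bool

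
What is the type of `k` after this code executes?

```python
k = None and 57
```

'and' returns first falsy value (None)

NoneType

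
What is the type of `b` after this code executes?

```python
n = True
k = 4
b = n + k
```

bool + int returns int (True is 1, so 1 + 4 = 5)

int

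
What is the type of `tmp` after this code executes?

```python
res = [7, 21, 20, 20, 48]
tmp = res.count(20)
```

list.count() returns int

int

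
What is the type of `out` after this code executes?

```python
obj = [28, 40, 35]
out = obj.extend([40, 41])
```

list.extend() returns None

NoneType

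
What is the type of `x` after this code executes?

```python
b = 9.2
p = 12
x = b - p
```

float - int returns float (9.2 - 12 = -2.8)

float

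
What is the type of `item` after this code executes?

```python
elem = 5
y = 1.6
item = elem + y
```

int + float returns float (5 + 1.6 = 6.6)

float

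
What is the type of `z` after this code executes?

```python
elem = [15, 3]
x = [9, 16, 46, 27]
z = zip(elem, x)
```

zip() returns a zip iterator object

zip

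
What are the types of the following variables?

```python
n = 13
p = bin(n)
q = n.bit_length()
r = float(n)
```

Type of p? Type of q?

bin() returns str; int.bit_length() returns int

str, int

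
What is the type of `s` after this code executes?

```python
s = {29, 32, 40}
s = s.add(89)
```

set.add() returns None (mutates in place)

NoneType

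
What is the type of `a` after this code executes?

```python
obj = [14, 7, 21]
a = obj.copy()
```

list.copy() returns list

list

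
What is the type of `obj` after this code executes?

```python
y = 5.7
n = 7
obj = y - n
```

float - int returns float (5.7 - 7 = -1.3)

float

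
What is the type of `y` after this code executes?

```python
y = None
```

None has type NoneType

NoneType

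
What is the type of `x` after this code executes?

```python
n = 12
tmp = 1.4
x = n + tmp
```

int + float returns float (12 + 1.4 = 13.4)

float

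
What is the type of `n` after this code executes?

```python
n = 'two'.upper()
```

str.upper() returns str

str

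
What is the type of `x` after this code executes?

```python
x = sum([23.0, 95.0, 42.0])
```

sum() of floats returns float

float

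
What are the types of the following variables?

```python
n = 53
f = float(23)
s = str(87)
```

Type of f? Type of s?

f is float; s is str

float, str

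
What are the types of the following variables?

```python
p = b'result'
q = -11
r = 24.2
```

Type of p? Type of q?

p is bytes; q is int

bytes, int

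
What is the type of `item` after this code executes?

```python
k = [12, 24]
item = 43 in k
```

'in' operator returns bool

bool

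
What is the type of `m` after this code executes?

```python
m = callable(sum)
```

callable() returns bool

bool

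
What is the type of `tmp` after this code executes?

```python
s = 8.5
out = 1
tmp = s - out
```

float - int returns float (8.5 - 1 = 7.5)

float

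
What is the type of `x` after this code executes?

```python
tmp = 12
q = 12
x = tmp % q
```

int % int returns int (12 % 12 = 0)

int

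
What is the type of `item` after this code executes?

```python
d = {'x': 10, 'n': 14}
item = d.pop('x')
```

dict.pop() returns the value (int)

int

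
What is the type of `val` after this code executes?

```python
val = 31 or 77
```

'or' returns the first truthy value (31, which is int)

int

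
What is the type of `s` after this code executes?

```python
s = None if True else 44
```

Ternary: condition is True, if branch (None) taken → NoneType

NoneType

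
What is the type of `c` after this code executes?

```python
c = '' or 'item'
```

'or' returns first truthy value ('item', which is str)

str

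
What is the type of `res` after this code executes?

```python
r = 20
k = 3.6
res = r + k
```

int + float returns float (20 + 3.6 = 23.6)

float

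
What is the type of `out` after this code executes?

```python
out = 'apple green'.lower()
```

str.lower() returns str

str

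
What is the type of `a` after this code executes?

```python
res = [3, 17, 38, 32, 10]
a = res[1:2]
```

Slicing a list always returns a list

list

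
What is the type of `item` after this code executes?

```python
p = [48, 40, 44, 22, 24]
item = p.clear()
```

list.clear() returns None

NoneType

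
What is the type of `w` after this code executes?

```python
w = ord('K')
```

ord() returns int (Unicode code point)

int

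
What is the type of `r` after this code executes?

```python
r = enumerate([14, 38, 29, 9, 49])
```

enumerate() returns an enumerate iterator object

enumerate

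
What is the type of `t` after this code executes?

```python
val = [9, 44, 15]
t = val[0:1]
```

Slicing a list always returns a list

list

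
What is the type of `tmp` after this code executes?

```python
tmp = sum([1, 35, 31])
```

sum() of ints returns int

int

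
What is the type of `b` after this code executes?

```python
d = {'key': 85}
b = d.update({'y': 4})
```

dict.update() returns None

NoneType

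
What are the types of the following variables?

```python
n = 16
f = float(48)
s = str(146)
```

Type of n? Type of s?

n is int; s is str

int, str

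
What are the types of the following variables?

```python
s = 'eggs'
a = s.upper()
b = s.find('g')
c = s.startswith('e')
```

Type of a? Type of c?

str.upper() returns str; str.startswith() returns bool

str, bool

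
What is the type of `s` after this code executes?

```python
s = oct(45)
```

oct() returns str representation

str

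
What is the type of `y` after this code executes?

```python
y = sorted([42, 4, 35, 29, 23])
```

sorted() always returns list

list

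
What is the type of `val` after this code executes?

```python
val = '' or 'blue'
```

'or' returns first truthy value ('blue', which is str)

str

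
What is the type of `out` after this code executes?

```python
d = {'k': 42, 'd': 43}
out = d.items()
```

dict.items() returns a dict_items view

dict_items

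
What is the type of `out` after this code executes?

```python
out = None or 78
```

'or' with None returns the other value (78, int)

int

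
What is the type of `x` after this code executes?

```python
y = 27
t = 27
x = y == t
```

Equality comparison returns bool

bool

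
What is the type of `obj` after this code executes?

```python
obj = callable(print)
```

callable() returns bool

bool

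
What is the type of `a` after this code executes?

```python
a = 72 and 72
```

'and' returns the last value when all truthy (72, which is int)

int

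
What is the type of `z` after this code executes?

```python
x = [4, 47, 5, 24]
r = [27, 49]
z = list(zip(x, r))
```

list(zip(...)) returns a list of tuples

list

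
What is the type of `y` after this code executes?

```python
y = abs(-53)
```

abs() of int returns int

int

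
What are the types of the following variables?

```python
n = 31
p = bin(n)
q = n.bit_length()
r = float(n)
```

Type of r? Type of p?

float() returns float; bin() returns str

float, str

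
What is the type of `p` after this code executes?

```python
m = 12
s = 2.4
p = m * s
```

int * float returns float (12 * 2.4 = 28.8)

float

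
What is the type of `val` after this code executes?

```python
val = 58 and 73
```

'and' returns the last value when all truthy (73, which is int)

int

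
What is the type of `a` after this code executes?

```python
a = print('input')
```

print() returns None

NoneType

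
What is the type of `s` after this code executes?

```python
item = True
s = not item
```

'not' always returns bool

bool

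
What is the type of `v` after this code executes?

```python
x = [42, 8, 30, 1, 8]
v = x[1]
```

Indexing a list of ints returns int (x[1] = 8)

int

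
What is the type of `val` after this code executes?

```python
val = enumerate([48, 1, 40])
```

enumerate() returns an enumerate iterator object

enumerate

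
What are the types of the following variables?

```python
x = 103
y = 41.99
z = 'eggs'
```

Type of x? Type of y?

x is int; y is float

int, float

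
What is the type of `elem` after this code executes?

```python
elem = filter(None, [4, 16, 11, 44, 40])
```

filter() returns a filter iterator object

filter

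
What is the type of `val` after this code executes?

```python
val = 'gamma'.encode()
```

str.encode() returns bytes

bytes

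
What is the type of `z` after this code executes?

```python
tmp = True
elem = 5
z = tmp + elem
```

bool + int returns int (True is 1, so 1 + 5 = 6)

int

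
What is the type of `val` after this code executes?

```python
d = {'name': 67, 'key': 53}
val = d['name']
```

Accessing dict[str, int] with key 'name' returns int value 67

int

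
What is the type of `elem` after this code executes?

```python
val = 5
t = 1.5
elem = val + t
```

int + float returns float (5 + 1.5 = 6.5)

float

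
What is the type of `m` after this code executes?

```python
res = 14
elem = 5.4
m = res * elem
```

int * float returns float (14 * 5.4 = 75.6)

float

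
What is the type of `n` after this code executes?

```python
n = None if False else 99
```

Ternary: condition is False, else branch (99) taken → int

int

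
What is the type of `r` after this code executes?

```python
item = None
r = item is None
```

'is' comparison returns bool

bool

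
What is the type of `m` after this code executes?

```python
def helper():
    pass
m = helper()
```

A function with no return statement returns None

NoneType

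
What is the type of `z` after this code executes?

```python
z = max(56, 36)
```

max() of ints returns int

int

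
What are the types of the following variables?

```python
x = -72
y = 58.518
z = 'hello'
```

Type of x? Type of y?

x is int; y is float

int, float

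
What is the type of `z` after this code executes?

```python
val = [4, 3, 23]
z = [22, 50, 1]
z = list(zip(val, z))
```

list(zip(...)) returns a list of tuples

list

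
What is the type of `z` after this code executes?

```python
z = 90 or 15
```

'or' returns the first truthy value (90, which is int)

int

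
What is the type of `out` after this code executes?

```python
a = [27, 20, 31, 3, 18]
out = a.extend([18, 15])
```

list.extend() returns None

NoneType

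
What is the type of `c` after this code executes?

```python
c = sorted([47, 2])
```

sorted() always returns list

list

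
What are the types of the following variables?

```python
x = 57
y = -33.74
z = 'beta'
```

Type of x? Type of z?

x is int; z is str

int, str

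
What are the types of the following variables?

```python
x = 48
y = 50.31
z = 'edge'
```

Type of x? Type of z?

x is int; z is str

int, str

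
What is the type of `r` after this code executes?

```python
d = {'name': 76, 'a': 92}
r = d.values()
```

.values() returns a dict_values view object

dict_values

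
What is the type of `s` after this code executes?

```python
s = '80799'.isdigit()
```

str.isdigit() returns bool

bool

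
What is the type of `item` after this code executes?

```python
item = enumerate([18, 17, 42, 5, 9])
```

enumerate() returns an enumerate iterator object

enumerate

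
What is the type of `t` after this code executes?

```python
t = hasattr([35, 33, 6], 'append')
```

hasattr() returns bool

bool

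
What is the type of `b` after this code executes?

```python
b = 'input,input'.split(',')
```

str.split() returns list

list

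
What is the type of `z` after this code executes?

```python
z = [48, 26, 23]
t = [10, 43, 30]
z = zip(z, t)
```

zip() returns a zip iterator object

zip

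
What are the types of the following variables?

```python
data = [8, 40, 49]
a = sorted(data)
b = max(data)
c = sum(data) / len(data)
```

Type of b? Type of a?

max of ints returns int; sorted() returns list

int, list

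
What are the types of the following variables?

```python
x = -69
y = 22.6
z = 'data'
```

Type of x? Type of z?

x is int; z is str

int, str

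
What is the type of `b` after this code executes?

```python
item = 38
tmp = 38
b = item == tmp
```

Equality comparison returns bool

bool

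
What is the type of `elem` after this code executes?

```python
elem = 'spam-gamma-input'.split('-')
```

str.split() returns list

list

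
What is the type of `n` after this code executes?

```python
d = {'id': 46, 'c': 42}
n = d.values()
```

.values() returns a dict_values view object

dict_values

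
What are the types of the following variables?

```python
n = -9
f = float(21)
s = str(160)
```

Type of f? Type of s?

f is float; s is str

float, str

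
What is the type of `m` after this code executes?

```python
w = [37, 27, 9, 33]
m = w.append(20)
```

list.append() returns None (mutates in place)

NoneType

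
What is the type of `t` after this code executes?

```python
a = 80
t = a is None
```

'is' comparison returns bool

bool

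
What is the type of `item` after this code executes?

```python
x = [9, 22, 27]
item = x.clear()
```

list.clear() returns None

NoneType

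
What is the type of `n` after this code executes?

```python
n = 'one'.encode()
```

str.encode() returns bytes

bytes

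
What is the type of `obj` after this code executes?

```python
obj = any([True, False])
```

any() returns bool

bool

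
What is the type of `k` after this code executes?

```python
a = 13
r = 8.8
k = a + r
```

int + float returns float (13 + 8.8 = 21.8)

float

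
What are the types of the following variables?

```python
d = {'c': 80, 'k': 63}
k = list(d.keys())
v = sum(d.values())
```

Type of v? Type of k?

sum of int values returns int; list(...) returns list

int, list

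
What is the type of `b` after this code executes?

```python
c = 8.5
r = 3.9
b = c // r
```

float // float returns float (floor division preserves float type)

float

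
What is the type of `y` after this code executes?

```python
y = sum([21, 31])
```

sum() of ints returns int

int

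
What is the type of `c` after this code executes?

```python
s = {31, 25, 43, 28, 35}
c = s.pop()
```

Popping from a set of ints returns int

int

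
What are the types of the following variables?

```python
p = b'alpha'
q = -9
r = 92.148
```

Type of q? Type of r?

q is int; r is float

int, float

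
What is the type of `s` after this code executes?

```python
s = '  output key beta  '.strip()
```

str.strip() returns str

str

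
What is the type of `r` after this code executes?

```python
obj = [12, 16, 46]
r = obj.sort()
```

list.sort() returns None (sorts in place)

NoneType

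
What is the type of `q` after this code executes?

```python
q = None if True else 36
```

Ternary: condition is True, if branch (None) taken → NoneType

NoneType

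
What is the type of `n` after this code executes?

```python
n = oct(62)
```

oct() returns str representation

str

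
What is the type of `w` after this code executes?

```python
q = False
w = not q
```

'not' always returns bool

bool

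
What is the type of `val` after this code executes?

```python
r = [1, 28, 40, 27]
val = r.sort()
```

list.sort() returns None (sorts in place)

NoneType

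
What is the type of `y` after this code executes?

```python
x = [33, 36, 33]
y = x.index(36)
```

list.index() returns int

int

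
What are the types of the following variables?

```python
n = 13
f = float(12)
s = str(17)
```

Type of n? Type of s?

n is int; s is str

int, str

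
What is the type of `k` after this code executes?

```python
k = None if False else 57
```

Ternary: condition is False, else branch (57) taken → int

int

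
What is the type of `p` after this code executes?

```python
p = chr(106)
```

chr() returns str (single character)

str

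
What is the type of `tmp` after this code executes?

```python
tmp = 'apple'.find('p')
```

str.find() returns int (index, or -1)

int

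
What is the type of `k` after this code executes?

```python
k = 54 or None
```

'or' returns first truthy value (54, int)

int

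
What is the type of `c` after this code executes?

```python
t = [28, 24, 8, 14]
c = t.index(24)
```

list.index() returns int

int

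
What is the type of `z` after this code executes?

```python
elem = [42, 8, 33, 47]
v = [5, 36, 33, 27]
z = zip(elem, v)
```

zip() returns a zip iterator object

zip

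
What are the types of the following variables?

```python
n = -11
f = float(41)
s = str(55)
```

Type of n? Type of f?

n is int; f is float

int, float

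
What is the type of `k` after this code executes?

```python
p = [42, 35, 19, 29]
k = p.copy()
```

list.copy() returns list

list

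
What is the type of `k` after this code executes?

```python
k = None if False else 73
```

Ternary: condition is False, else branch (73) taken → int

int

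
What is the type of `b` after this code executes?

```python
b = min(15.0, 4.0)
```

min() of floats returns float

float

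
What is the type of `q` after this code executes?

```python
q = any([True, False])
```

any() returns bool

bool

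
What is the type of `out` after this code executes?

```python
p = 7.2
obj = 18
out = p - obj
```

float - int returns float (7.2 - 18 = -10.8)

float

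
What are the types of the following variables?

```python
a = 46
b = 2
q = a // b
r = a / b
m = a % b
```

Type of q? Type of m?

int // int returns int; int % int returns int

int, int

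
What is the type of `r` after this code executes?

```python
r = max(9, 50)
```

max() of ints returns int

int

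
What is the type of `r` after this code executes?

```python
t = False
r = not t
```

'not' always returns bool

bool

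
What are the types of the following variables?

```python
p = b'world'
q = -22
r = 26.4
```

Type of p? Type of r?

p is bytes; r is float

bytes, float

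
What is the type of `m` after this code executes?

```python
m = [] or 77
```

'or' returns first truthy value (77, which is int)

int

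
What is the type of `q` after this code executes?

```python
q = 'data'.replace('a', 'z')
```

str.replace() returns str

str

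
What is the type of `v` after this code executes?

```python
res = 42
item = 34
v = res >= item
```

Comparison operators return bool

bool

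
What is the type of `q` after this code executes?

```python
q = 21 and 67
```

'and' returns the last value when all truthy (67, which is int)

int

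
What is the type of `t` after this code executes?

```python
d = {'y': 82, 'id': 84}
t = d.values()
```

.values() returns a dict_values view object

dict_values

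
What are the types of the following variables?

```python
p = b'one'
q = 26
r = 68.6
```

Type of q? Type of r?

q is int; r is float

int, float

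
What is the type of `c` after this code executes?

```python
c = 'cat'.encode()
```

str.encode() returns bytes

bytes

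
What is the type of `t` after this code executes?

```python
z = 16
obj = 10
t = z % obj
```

int % int returns int (16 % 10 = 6)

int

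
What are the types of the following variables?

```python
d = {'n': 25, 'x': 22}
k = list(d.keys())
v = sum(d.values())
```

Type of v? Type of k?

sum of int values returns int; list(...) returns list

int, list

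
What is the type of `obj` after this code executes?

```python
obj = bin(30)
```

bin() returns str representation

str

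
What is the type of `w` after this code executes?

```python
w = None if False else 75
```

Ternary: condition is False, else branch (75) taken → int

int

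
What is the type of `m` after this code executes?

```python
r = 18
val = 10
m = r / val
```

int / int always returns float in Python 3 (18 / 10 = 1.8)

float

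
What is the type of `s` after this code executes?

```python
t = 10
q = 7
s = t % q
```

int % int returns int (10 % 7 = 3)

int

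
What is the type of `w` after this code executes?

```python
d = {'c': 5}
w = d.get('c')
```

dict.get() returns the value (int) when key is found

int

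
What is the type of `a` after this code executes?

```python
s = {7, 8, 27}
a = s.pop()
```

Popping from a set of ints returns int

int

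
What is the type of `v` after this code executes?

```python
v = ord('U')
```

ord() returns int (Unicode code point)

int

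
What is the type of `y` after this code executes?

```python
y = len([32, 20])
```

len() always returns int

int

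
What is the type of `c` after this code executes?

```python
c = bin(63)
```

bin() returns str representation

str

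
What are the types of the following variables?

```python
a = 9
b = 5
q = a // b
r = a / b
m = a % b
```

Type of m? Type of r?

int % int returns int; int / int returns float

int, float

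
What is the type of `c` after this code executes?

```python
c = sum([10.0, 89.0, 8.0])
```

sum() of floats returns float

float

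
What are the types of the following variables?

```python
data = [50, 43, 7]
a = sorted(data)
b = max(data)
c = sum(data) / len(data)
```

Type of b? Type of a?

max of ints returns int; sorted() returns list

int, list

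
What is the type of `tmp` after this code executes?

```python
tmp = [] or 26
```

'or' returns first truthy value (26, which is int)

int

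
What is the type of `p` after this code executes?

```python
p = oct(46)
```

oct() returns str representation

str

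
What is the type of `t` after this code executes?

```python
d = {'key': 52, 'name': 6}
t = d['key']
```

Accessing dict[str, int] with key 'key' returns int value 52

int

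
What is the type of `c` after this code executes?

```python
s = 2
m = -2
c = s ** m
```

int ** negative int returns float

float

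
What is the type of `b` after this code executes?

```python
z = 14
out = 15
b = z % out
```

int % int returns int (14 % 15 = 14)

int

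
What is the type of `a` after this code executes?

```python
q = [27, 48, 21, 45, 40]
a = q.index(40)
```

list.index() returns int

int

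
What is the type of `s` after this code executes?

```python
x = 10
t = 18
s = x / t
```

int / int always returns float in Python 3 (10 / 18 = 0.555556)

float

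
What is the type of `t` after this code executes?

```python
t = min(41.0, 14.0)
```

min() of floats returns float

float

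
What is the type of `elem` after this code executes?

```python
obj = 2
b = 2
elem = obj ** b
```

int ** positive int returns int (2 ** 2 = 4)

int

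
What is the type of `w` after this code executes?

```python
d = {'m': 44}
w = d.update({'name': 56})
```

dict.update() returns None

NoneType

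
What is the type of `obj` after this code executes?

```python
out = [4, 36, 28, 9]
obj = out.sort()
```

list.sort() returns None (sorts in place)

NoneType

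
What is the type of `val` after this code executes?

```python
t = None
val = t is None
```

'is' comparison returns bool

bool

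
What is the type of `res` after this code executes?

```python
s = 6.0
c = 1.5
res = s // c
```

float // float returns float (floor division preserves float type)

float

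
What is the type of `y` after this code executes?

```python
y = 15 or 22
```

'or' returns the first truthy value (15, which is int)

int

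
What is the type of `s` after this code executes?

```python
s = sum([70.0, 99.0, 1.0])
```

sum() of floats returns float

float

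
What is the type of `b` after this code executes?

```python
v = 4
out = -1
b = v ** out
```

int ** negative int returns float

float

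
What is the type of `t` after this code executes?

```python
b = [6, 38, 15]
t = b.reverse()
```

list.reverse() returns None

NoneType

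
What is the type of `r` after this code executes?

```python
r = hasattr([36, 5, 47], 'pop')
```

hasattr() returns bool

bool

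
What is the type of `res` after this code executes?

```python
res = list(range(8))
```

list(range(...)) returns list

list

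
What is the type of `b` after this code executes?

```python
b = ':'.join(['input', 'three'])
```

str.join() returns str

str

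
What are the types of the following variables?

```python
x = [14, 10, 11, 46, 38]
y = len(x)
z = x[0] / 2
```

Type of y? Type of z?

len() returns int; int / int returns float

int, float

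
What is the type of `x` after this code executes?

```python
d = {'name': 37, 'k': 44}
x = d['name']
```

Accessing dict[str, int] with key 'name' returns int value 37

int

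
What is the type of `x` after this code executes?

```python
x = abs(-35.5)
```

abs() of float returns float

float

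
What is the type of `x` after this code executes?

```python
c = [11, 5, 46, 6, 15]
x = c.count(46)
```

list.count() returns int

int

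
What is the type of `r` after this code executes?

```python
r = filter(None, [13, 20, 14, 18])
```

filter() returns a filter iterator object

filter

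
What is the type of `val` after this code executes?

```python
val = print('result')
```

print() returns None

NoneType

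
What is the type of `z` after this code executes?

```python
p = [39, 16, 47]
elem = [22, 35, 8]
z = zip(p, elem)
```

zip() returns a zip iterator object

zip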